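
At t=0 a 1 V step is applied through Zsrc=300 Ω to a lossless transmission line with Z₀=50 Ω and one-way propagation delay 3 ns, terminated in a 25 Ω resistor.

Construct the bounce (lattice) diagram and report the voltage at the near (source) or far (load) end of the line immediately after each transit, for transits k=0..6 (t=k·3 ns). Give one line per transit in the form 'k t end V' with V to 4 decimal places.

Γ_L=-0.333333, Γ_S=0.714286; launch V₁=1·50/350=0.142857
k=0 src: V=0.1429
k=1 load: inc=0.142857, refl=0.142857·-0.333333=-0.0476; V=0.000000+0.142857+-0.047619=0.0952
k=2 src: inc=-0.047619, refl=-0.047619·0.714286=-0.0340; V=0.142857+-0.047619+-0.034014=0.0612
k=3 load: inc=-0.034014, refl=-0.034014·-0.333333=0.0113; V=0.095238+-0.034014+0.011338=0.0726
k=4 src: inc=0.011338, refl=0.011338·0.714286=0.0081; V=0.061224+0.011338+0.008098=0.0807
k=5 load: inc=0.008098, refl=0.008098·-0.333333=-0.0027; V=0.072562+0.008098+-0.002699=0.0780
k=6 src: inc=-0.002699, refl=-0.002699·0.714286=-0.0019; V=0.080661+-0.002699+-0.001928=0.0760

0 0 source 0.1429
1 3 load 0.0952
2 6 source 0.0612
3 9 load 0.0726
4 12 source 0.0807
5 15 load 0.0780
6 18 source 0.0760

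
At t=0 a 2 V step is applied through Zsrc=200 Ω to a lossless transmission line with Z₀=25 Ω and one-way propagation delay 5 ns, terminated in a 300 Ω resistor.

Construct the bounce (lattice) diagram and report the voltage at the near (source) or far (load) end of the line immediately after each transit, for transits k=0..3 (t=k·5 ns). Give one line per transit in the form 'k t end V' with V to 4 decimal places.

Γ_L=0.846154, Γ_S=0.777778; launch V₁=2·25/225=0.222222
k=0 src: V=0.2222
k=1 load: inc=0.222222, refl=0.222222·0.846154=0.1880; V=0.000000+0.222222+0.188034=0.4103
k=2 src: inc=0.188034, refl=0.188034·0.777778=0.1462; V=0.222222+0.188034+0.146249=0.5565
k=3 load: inc=0.146249, refl=0.146249·0.846154=0.1237; V=0.410256+0.146249+0.123749=0.6803

0 0 source 0.2222
1 5 load 0.4103
2 10 source 0.5565
3 15 load 0.6803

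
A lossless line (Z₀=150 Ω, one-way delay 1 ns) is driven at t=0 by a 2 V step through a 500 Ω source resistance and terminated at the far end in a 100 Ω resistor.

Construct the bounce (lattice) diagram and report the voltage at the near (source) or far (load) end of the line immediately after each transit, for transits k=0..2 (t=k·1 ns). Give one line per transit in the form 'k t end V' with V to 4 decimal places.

0 0 source 0.4615
1 1 load 0.3692
2 2 source 0.3195

Γ_L=-0.200000, Γ_S=0.538462; launch V₁=2·150/650=0.461538
k=0 src: V=0.4615
k=1 load: inc=0.461538, refl=0.461538·-0.200000=-0.0923; V=0.000000+0.461538+-0.092308=0.3692
k=2 src: inc=-0.092308, refl=-0.092308·0.538462=-0.0497; V=0.461538+-0.092308+-0.049704=0.3195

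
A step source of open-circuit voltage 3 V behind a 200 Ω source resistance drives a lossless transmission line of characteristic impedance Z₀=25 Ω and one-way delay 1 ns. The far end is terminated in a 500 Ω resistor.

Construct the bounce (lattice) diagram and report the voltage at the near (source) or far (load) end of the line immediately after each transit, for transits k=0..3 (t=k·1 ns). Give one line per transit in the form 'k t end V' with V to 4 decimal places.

Γ_L=0.904762, Γ_S=0.777778; launch V₁=3·25/225=0.333333
k=0 src: V=0.3333
k=1 load: inc=0.333333, refl=0.333333·0.904762=0.3016; V=0.000000+0.333333+0.301587=0.6349
k=2 src: inc=0.301587, refl=0.301587·0.777778=0.2346; V=0.333333+0.301587+0.234568=0.8695
k=3 load: inc=0.234568, refl=0.234568·0.904762=0.2122; V=0.634921+0.234568+0.212228=1.0817

0 0 source 0.3333
1 1 load 0.6349
2 2 source 0.8695
3 3 load 1.0817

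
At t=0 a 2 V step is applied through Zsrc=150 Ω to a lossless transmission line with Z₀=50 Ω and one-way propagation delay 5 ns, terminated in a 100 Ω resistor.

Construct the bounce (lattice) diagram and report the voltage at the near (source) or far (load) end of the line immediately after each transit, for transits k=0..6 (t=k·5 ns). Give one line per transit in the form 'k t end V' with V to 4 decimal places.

Γ_L=0.333333, Γ_S=0.500000; launch V₁=2·50/200=0.500000
k=0 src: V=0.5000
k=1 load: inc=0.500000, refl=0.500000·0.333333=0.1667; V=0.000000+0.500000+0.166667=0.6667
k=2 src: inc=0.166667, refl=0.166667·0.500000=0.0833; V=0.500000+0.166667+0.083333=0.7500
k=3 load: inc=0.083333, refl=0.083333·0.333333=0.0278; V=0.666667+0.083333+0.027778=0.7778
k=4 src: inc=0.027778, refl=0.027778·0.500000=0.0139; V=0.750000+0.027778+0.013889=0.7917
k=5 load: inc=0.013889, refl=0.013889·0.333333=0.0046; V=0.777778+0.013889+0.004630=0.7963
k=6 src: inc=0.004630, refl=0.004630·0.500000=0.0023; V=0.791667+0.004630+0.002315=0.7986

0 0 source 0.5000
1 5 load 0.6667
2 10 source 0.7500
3 15 load 0.7778
4 20 source 0.7917
5 25 load 0.7963
6 30 source 0.7986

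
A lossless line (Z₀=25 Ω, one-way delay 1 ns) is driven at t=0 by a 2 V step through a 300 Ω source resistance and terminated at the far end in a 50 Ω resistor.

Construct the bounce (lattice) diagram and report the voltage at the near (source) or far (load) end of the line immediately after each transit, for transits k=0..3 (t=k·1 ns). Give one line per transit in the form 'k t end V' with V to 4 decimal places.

Γ_L=0.333333, Γ_S=0.846154; launch V₁=2·25/325=0.153846
k=0 src: V=0.1538
k=1 load: inc=0.153846, refl=0.153846·0.333333=0.0513; V=0.000000+0.153846+0.051282=0.2051
k=2 src: inc=0.051282, refl=0.051282·0.846154=0.0434; V=0.153846+0.051282+0.043393=0.2485
k=3 load: inc=0.043393, refl=0.043393·0.333333=0.0145; V=0.205128+0.043393+0.014464=0.2630

0 0 source 0.1538
1 1 load 0.2051
2 2 source 0.2485
3 3 load 0.2630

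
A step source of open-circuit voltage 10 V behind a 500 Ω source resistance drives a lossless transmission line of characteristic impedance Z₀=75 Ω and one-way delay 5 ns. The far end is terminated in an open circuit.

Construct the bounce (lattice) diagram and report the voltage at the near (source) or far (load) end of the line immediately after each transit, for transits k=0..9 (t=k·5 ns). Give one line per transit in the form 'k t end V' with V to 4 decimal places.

Γ_L=1.000000, Γ_S=0.739130; launch V₁=10·75/575=1.304348
k=0 src: V=1.3043
k=1 load: inc=1.304348, refl=1.304348·1.000000=1.3043; V=0.000000+1.304348+1.304348=2.6087
k=2 src: inc=1.304348, refl=1.304348·0.739130=0.9641; V=1.304348+1.304348+0.964083=3.5728
k=3 load: inc=0.964083, refl=0.964083·1.000000=0.9641; V=2.608696+0.964083+0.964083=4.5369
k=4 src: inc=0.964083, refl=0.964083·0.739130=0.7126; V=3.572779+0.964083+0.712583=5.2494
k=5 load: inc=0.712583, refl=0.712583·1.000000=0.7126; V=4.536862+0.712583+0.712583=5.9620
k=6 src: inc=0.712583, refl=0.712583·0.739130=0.5267; V=5.249445+0.712583+0.526692=6.4887
k=7 load: inc=0.526692, refl=0.526692·1.000000=0.5267; V=5.962028+0.526692+0.526692=7.0154
k=8 src: inc=0.526692, refl=0.526692·0.739130=0.3893; V=6.488720+0.526692+0.389294=7.4047
k=9 load: inc=0.389294, refl=0.389294·1.000000=0.3893; V=7.015412+0.389294+0.389294=7.7940

0 0 source 1.3043
1 5 load 2.6087
2 10 source 3.5728
3 15 load 4.5369
4 20 source 5.2494
5 25 load 5.9620
6 30 source 6.4887
7 35 load 7.0154
8 40 source 7.4047
9 45 load 7.7940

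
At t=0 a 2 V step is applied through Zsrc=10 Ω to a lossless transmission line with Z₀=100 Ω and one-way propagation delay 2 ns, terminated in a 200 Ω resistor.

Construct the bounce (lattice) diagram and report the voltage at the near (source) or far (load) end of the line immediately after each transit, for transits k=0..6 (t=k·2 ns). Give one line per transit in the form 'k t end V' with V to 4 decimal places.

Γ_L=0.333333, Γ_S=-0.818182; launch V₁=2·100/110=1.818182
k=0 src: V=1.8182
k=1 load: inc=1.818182, refl=1.818182·0.333333=0.6061; V=0.000000+1.818182+0.606061=2.4242
k=2 src: inc=0.606061, refl=0.606061·-0.818182=-0.4959; V=1.818182+0.606061+-0.495868=1.9284
k=3 load: inc=-0.495868, refl=-0.495868·0.333333=-0.1653; V=2.424242+-0.495868+-0.165289=1.7631
k=4 src: inc=-0.165289, refl=-0.165289·-0.818182=0.1352; V=1.928375+-0.165289+0.135237=1.8983
k=5 load: inc=0.135237, refl=0.135237·0.333333=0.0451; V=1.763085+0.135237+0.045079=1.9434
k=6 src: inc=0.045079, refl=0.045079·-0.818182=-0.0369; V=1.898322+0.045079+-0.036883=1.9065

0 0 source 1.8182
1 2 load 2.4242
2 4 source 1.9284
3 6 load 1.7631
4 8 source 1.8983
5 10 load 1.9434
6 12 source 1.9065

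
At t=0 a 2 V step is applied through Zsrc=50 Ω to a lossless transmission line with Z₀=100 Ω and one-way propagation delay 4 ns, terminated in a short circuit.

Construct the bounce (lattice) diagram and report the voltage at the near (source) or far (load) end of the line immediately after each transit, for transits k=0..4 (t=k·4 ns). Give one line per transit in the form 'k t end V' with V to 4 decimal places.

Γ_L=-1.000000, Γ_S=-0.333333; launch V₁=2·100/150=1.333333
k=0 src: V=1.3333
k=1 load: inc=1.333333, refl=1.333333·-1.000000=-1.3333; V=0.000000+1.333333+-1.333333=0.0000
k=2 src: inc=-1.333333, refl=-1.333333·-0.333333=0.4444; V=1.333333+-1.333333+0.444444=0.4444
k=3 load: inc=0.444444, refl=0.444444·-1.000000=-0.4444; V=0.000000+0.444444+-0.444444=0.0000
k=4 src: inc=-0.444444, refl=-0.444444·-0.333333=0.1481; V=0.444444+-0.444444+0.148148=0.1481

0 0 source 1.3333
1 4 load 0.0000
2 8 source 0.4444
3 12 load 0.0000
4 16 source 0.1481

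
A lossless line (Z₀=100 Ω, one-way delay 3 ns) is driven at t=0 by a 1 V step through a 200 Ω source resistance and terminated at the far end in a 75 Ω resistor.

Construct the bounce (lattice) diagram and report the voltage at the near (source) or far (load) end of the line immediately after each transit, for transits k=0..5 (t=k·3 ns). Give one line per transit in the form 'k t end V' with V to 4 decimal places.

0 0 source 0.3333
1 3 load 0.2857
2 6 source 0.2698
3 9 load 0.2721
4 12 source 0.2729
5 15 load 0.2728

Γ_L=-0.142857, Γ_S=0.333333; launch V₁=1·100/300=0.333333
k=0 src: V=0.3333
k=1 load: inc=0.333333, refl=0.333333·-0.142857=-0.0476; V=0.000000+0.333333+-0.047619=0.2857
k=2 src: inc=-0.047619, refl=-0.047619·0.333333=-0.0159; V=0.333333+-0.047619+-0.015873=0.2698
k=3 load: inc=-0.015873, refl=-0.015873·-0.142857=0.0023; V=0.285714+-0.015873+0.002268=0.2721
k=4 src: inc=0.002268, refl=0.002268·0.333333=0.0008; V=0.269841+0.002268+0.000756=0.2729
k=5 load: inc=0.000756, refl=0.000756·-0.142857=-0.0001; V=0.272109+0.000756+-0.000108=0.2728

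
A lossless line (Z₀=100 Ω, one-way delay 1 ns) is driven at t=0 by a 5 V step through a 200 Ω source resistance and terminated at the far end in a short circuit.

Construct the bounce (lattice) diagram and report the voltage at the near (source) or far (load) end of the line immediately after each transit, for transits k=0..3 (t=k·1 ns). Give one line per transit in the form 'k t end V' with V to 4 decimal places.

0 0 source 1.6667
1 1 load 0.0000
2 2 source -0.5556
3 3 load 0.0000

Γ_L=-1.000000, Γ_S=0.333333; launch V₁=5·100/300=1.666667
k=0 src: V=1.6667
k=1 load: inc=1.666667, refl=1.666667·-1.000000=-1.6667; V=0.000000+1.666667+-1.666667=0.0000
k=2 src: inc=-1.666667, refl=-1.666667·0.333333=-0.5556; V=1.666667+-1.666667+-0.555556=-0.5556
k=3 load: inc=-0.555556, refl=-0.555556·-1.000000=0.5556; V=0.000000+-0.555556+0.555556=0.0000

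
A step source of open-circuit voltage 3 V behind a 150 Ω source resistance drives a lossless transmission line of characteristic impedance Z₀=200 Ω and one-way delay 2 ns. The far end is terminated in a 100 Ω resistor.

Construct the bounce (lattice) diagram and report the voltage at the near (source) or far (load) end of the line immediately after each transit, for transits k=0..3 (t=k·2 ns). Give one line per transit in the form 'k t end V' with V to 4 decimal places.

0 0 source 1.7143
1 2 load 1.1429
2 4 source 1.2245
3 6 load 1.1973

Γ_L=-0.333333, Γ_S=-0.142857; launch V₁=3·200/350=1.714286
k=0 src: V=1.7143
k=1 load: inc=1.714286, refl=1.714286·-0.333333=-0.5714; V=0.000000+1.714286+-0.571429=1.1429
k=2 src: inc=-0.571429, refl=-0.571429·-0.142857=0.0816; V=1.714286+-0.571429+0.081633=1.2245
k=3 load: inc=0.081633, refl=0.081633·-0.333333=-0.0272; V=1.142857+0.081633+-0.027211=1.1973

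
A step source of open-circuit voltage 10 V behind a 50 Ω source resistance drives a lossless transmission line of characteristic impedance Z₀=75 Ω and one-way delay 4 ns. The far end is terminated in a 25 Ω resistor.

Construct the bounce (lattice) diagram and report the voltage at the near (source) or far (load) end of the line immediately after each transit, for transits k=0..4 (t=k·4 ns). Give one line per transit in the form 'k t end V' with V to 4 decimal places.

0 0 source 6.0000
1 4 load 3.0000
2 8 source 3.6000
3 12 load 3.3000
4 16 source 3.3600

Γ_L=-0.500000, Γ_S=-0.200000; launch V₁=10·75/125=6.000000
k=0 src: V=6.0000
k=1 load: inc=6.000000, refl=6.000000·-0.500000=-3.0000; V=0.000000+6.000000+-3.000000=3.0000
k=2 src: inc=-3.000000, refl=-3.000000·-0.200000=0.6000; V=6.000000+-3.000000+0.600000=3.6000
k=3 load: inc=0.600000, refl=0.600000·-0.500000=-0.3000; V=3.000000+0.600000+-0.300000=3.3000
k=4 src: inc=-0.300000, refl=-0.300000·-0.200000=0.0600; V=3.600000+-0.300000+0.060000=3.3600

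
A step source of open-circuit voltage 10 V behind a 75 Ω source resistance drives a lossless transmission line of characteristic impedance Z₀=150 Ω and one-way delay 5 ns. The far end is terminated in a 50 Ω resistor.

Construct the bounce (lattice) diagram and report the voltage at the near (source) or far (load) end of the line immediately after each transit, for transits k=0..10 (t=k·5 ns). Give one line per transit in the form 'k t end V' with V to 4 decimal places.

0 0 source 6.6667
1 5 load 3.3333
2 10 source 4.4444
3 15 load 3.8889
4 20 source 4.0741
5 25 load 3.9815
6 30 source 4.0123
7 35 load 3.9969
8 40 source 4.0021
9 45 load 3.9995
10 50 source 4.0003

Γ_L=-0.500000, Γ_S=-0.333333; launch V₁=10·150/225=6.666667
k=0 src: V=6.6667
k=1 load: inc=6.666667, refl=6.666667·-0.500000=-3.3333; V=0.000000+6.666667+-3.333333=3.3333
k=2 src: inc=-3.333333, refl=-3.333333·-0.333333=1.1111; V=6.666667+-3.333333+1.111111=4.4444
k=3 load: inc=1.111111, refl=1.111111·-0.500000=-0.5556; V=3.333333+1.111111+-0.555556=3.8889
k=4 src: inc=-0.555556, refl=-0.555556·-0.333333=0.1852; V=4.444444+-0.555556+0.185185=4.0741
k=5 load: inc=0.185185, refl=0.185185·-0.500000=-0.0926; V=3.888889+0.185185+-0.092593=3.9815
k=6 src: inc=-0.092593, refl=-0.092593·-0.333333=0.0309; V=4.074074+-0.092593+0.030864=4.0123
k=7 load: inc=0.030864, refl=0.030864·-0.500000=-0.0154; V=3.981481+0.030864+-0.015432=3.9969
k=8 src: inc=-0.015432, refl=-0.015432·-0.333333=0.0051; V=4.012346+-0.015432+0.005144=4.0021
k=9 load: inc=0.005144, refl=0.005144·-0.500000=-0.0026; V=3.996914+0.005144+-0.002572=3.9995
k=10 src: inc=-0.002572, refl=-0.002572·-0.333333=0.0009; V=4.002058+-0.002572+0.000857=4.0003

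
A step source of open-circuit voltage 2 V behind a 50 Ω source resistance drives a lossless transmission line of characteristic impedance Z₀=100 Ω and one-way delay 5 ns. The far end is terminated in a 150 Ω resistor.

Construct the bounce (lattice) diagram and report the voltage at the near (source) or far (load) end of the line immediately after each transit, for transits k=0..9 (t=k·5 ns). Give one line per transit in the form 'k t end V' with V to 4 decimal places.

Γ_L=0.200000, Γ_S=-0.333333; launch V₁=2·100/150=1.333333
k=0 src: V=1.3333
k=1 load: inc=1.333333, refl=1.333333·0.200000=0.2667; V=0.000000+1.333333+0.266667=1.6000
k=2 src: inc=0.266667, refl=0.266667·-0.333333=-0.0889; V=1.333333+0.266667+-0.088889=1.5111
k=3 load: inc=-0.088889, refl=-0.088889·0.200000=-0.0178; V=1.600000+-0.088889+-0.017778=1.4933
k=4 src: inc=-0.017778, refl=-0.017778·-0.333333=0.0059; V=1.511111+-0.017778+0.005926=1.4993
k=5 load: inc=0.005926, refl=0.005926·0.200000=0.0012; V=1.493333+0.005926+0.001185=1.5004
k=6 src: inc=0.001185, refl=0.001185·-0.333333=-0.0004; V=1.499259+0.001185+-0.000395=1.5000
k=7 load: inc=-0.000395, refl=-0.000395·0.200000=-0.0001; V=1.500444+-0.000395+-0.000079=1.5000
k=8 src: inc=-0.000079, refl=-0.000079·-0.333333=0.0000; V=1.500049+-0.000079+0.000026=1.5000
k=9 load: inc=0.000026, refl=0.000026·0.200000=0.0000; V=1.499970+0.000026+0.000005=1.5000

0 0 source 1.3333
1 5 load 1.6000
2 10 source 1.5111
3 15 load 1.4933
4 20 source 1.4993
5 25 load 1.5004
6 30 source 1.5000
7 35 load 1.5000
8 40 source 1.5000
9 45 load 1.5000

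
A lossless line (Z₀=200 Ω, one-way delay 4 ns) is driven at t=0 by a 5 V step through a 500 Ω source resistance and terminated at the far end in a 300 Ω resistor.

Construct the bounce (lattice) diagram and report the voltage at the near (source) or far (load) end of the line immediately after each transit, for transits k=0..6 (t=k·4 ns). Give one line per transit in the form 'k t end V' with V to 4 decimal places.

0 0 source 1.4286
1 4 load 1.7143
2 8 source 1.8367
3 12 load 1.8612
4 16 source 1.8717
5 20 load 1.8738
6 24 source 1.8747

Γ_L=0.200000, Γ_S=0.428571; launch V₁=5·200/700=1.428571
k=0 src: V=1.4286
k=1 load: inc=1.428571, refl=1.428571·0.200000=0.2857; V=0.000000+1.428571+0.285714=1.7143
k=2 src: inc=0.285714, refl=0.285714·0.428571=0.1224; V=1.428571+0.285714+0.122449=1.8367
k=3 load: inc=0.122449, refl=0.122449·0.200000=0.0245; V=1.714286+0.122449+0.024490=1.8612
k=4 src: inc=0.024490, refl=0.024490·0.428571=0.0105; V=1.836735+0.024490+0.010496=1.8717
k=5 load: inc=0.010496, refl=0.010496·0.200000=0.0021; V=1.861224+0.010496+0.002099=1.8738
k=6 src: inc=0.002099, refl=0.002099·0.428571=0.0009; V=1.871720+0.002099+0.000900=1.8747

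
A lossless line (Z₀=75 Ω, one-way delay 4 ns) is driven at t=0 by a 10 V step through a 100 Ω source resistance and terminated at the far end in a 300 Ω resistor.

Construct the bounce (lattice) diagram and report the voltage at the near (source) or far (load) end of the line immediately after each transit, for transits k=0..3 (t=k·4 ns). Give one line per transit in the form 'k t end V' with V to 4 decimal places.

Γ_L=0.600000, Γ_S=0.142857; launch V₁=10·75/175=4.285714
k=0 src: V=4.2857
k=1 load: inc=4.285714, refl=4.285714·0.600000=2.5714; V=0.000000+4.285714+2.571429=6.8571
k=2 src: inc=2.571429, refl=2.571429·0.142857=0.3673; V=4.285714+2.571429+0.367347=7.2245
k=3 load: inc=0.367347, refl=0.367347·0.600000=0.2204; V=6.857143+0.367347+0.220408=7.4449

0 0 source 4.2857
1 4 load 6.8571
2 8 source 7.2245
3 12 load 7.4449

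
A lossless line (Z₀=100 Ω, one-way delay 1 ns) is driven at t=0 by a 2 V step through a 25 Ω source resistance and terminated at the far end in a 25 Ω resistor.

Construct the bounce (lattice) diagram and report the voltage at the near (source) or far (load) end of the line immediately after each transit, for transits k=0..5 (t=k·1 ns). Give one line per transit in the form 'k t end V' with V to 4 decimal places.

0 0 source 1.6000
1 1 load 0.6400
2 2 source 1.2160
3 3 load 0.8704
4 4 source 1.0778
5 5 load 0.9533

Γ_L=-0.600000, Γ_S=-0.600000; launch V₁=2·100/125=1.600000
k=0 src: V=1.6000
k=1 load: inc=1.600000, refl=1.600000·-0.600000=-0.9600; V=0.000000+1.600000+-0.960000=0.6400
k=2 src: inc=-0.960000, refl=-0.960000·-0.600000=0.5760; V=1.600000+-0.960000+0.576000=1.2160
k=3 load: inc=0.576000, refl=0.576000·-0.600000=-0.3456; V=0.640000+0.576000+-0.345600=0.8704
k=4 src: inc=-0.345600, refl=-0.345600·-0.600000=0.2074; V=1.216000+-0.345600+0.207360=1.0778
k=5 load: inc=0.207360, refl=0.207360·-0.600000=-0.1244; V=0.870400+0.207360+-0.124416=0.9533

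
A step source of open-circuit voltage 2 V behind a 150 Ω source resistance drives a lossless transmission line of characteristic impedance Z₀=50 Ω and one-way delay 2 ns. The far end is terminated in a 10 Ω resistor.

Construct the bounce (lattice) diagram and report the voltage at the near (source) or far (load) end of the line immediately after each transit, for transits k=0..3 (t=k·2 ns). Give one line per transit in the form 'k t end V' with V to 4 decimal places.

0 0 source 0.5000
1 2 load 0.1667
2 4 source 0.0000
3 6 load 0.1111

Γ_L=-0.666667, Γ_S=0.500000; launch V₁=2·50/200=0.500000
k=0 src: V=0.5000
k=1 load: inc=0.500000, refl=0.500000·-0.666667=-0.3333; V=0.000000+0.500000+-0.333333=0.1667
k=2 src: inc=-0.333333, refl=-0.333333·0.500000=-0.1667; V=0.500000+-0.333333+-0.166667=0.0000
k=3 load: inc=-0.166667, refl=-0.166667·-0.666667=0.1111; V=0.166667+-0.166667+0.111111=0.1111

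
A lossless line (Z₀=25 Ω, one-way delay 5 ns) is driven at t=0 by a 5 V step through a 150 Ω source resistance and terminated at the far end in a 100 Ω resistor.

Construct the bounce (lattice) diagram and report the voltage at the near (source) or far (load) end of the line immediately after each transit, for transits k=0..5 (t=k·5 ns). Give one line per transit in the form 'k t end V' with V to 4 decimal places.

0 0 source 0.7143
1 5 load 1.1429
2 10 source 1.4490
3 15 load 1.6327
4 20 source 1.7638
5 25 load 1.8426

Γ_L=0.600000, Γ_S=0.714286; launch V₁=5·25/175=0.714286
k=0 src: V=0.7143
k=1 load: inc=0.714286, refl=0.714286·0.600000=0.4286; V=0.000000+0.714286+0.428571=1.1429
k=2 src: inc=0.428571, refl=0.428571·0.714286=0.3061; V=0.714286+0.428571+0.306122=1.4490
k=3 load: inc=0.306122, refl=0.306122·0.600000=0.1837; V=1.142857+0.306122+0.183673=1.6327
k=4 src: inc=0.183673, refl=0.183673·0.714286=0.1312; V=1.448980+0.183673+0.131195=1.7638
k=5 load: inc=0.131195, refl=0.131195·0.600000=0.0787; V=1.632653+0.131195+0.078717=1.8426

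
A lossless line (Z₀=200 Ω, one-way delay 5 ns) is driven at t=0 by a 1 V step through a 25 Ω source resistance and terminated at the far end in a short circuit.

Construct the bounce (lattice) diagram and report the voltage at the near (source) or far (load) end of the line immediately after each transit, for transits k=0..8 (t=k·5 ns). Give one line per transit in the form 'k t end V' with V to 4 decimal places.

0 0 source 0.8889
1 5 load 0.0000
2 10 source 0.6914
3 15 load 0.0000
4 20 source 0.5377
5 25 load 0.0000
6 30 source 0.4182
7 35 load 0.0000
8 40 source 0.3253

Γ_L=-1.000000, Γ_S=-0.777778; launch V₁=1·200/225=0.888889
k=0 src: V=0.8889
k=1 load: inc=0.888889, refl=0.888889·-1.000000=-0.8889; V=0.000000+0.888889+-0.888889=0.0000
k=2 src: inc=-0.888889, refl=-0.888889·-0.777778=0.6914; V=0.888889+-0.888889+0.691358=0.6914
k=3 load: inc=0.691358, refl=0.691358·-1.000000=-0.6914; V=0.000000+0.691358+-0.691358=0.0000
k=4 src: inc=-0.691358, refl=-0.691358·-0.777778=0.5377; V=0.691358+-0.691358+0.537723=0.5377
k=5 load: inc=0.537723, refl=0.537723·-1.000000=-0.5377; V=0.000000+0.537723+-0.537723=0.0000
k=6 src: inc=-0.537723, refl=-0.537723·-0.777778=0.4182; V=0.537723+-0.537723+0.418229=0.4182
k=7 load: inc=0.418229, refl=0.418229·-1.000000=-0.4182; V=0.000000+0.418229+-0.418229=0.0000
k=8 src: inc=-0.418229, refl=-0.418229·-0.777778=0.3253; V=0.418229+-0.418229+0.325289=0.3253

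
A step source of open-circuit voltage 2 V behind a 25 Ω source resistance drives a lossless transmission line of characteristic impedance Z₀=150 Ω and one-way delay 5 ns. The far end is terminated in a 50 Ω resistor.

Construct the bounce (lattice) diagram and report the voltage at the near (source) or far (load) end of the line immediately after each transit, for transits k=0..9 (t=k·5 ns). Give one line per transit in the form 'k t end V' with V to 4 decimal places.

0 0 source 1.7143
1 5 load 0.8571
2 10 source 1.4694
3 15 load 1.1633
4 20 source 1.3819
5 25 load 1.2726
6 30 source 1.3507
7 35 load 1.3116
8 40 source 1.3395
9 45 load 1.3256

Γ_L=-0.500000, Γ_S=-0.714286; launch V₁=2·150/175=1.714286
k=0 src: V=1.7143
k=1 load: inc=1.714286, refl=1.714286·-0.500000=-0.8571; V=0.000000+1.714286+-0.857143=0.8571
k=2 src: inc=-0.857143, refl=-0.857143·-0.714286=0.6122; V=1.714286+-0.857143+0.612245=1.4694
k=3 load: inc=0.612245, refl=0.612245·-0.500000=-0.3061; V=0.857143+0.612245+-0.306122=1.1633
k=4 src: inc=-0.306122, refl=-0.306122·-0.714286=0.2187; V=1.469388+-0.306122+0.218659=1.3819
k=5 load: inc=0.218659, refl=0.218659·-0.500000=-0.1093; V=1.163265+0.218659+-0.109329=1.2726
k=6 src: inc=-0.109329, refl=-0.109329·-0.714286=0.0781; V=1.381924+-0.109329+0.078092=1.3507
k=7 load: inc=0.078092, refl=0.078092·-0.500000=-0.0390; V=1.272595+0.078092+-0.039046=1.3116
k=8 src: inc=-0.039046, refl=-0.039046·-0.714286=0.0279; V=1.350687+-0.039046+0.027890=1.3395
k=9 load: inc=0.027890, refl=0.027890·-0.500000=-0.0139; V=1.311641+0.027890+-0.013945=1.3256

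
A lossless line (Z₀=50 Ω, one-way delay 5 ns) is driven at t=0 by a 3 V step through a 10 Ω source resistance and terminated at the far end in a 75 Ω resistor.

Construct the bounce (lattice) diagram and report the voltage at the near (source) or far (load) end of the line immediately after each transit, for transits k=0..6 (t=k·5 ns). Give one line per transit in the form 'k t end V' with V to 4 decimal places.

Γ_L=0.200000, Γ_S=-0.666667; launch V₁=3·50/60=2.500000
k=0 src: V=2.5000
k=1 load: inc=2.500000, refl=2.500000·0.200000=0.5000; V=0.000000+2.500000+0.500000=3.0000
k=2 src: inc=0.500000, refl=0.500000·-0.666667=-0.3333; V=2.500000+0.500000+-0.333333=2.6667
k=3 load: inc=-0.333333, refl=-0.333333·0.200000=-0.0667; V=3.000000+-0.333333+-0.066667=2.6000
k=4 src: inc=-0.066667, refl=-0.066667·-0.666667=0.0444; V=2.666667+-0.066667+0.044444=2.6444
k=5 load: inc=0.044444, refl=0.044444·0.200000=0.0089; V=2.600000+0.044444+0.008889=2.6533
k=6 src: inc=0.008889, refl=0.008889·-0.666667=-0.0059; V=2.644444+0.008889+-0.005926=2.6474

0 0 source 2.5000
1 5 load 3.0000
2 10 source 2.6667
3 15 load 2.6000
4 20 source 2.6444
5 25 load 2.6533
6 30 source 2.6474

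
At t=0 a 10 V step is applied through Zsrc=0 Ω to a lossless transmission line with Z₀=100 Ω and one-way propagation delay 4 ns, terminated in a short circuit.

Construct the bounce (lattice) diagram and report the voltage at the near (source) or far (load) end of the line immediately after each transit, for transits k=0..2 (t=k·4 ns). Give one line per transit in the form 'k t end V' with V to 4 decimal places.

Γ_L=-1.000000, Γ_S=-1.000000; launch V₁=10·100/100=10.000000
k=0 src: V=10.0000
k=1 load: inc=10.000000, refl=10.000000·-1.000000=-10.0000; V=0.000000+10.000000+-10.000000=0.0000
k=2 src: inc=-10.000000, refl=-10.000000·-1.000000=10.0000; V=10.000000+-10.000000+10.000000=10.0000

0 0 source 10.0000
1 4 load 0.0000
2 8 source 10.0000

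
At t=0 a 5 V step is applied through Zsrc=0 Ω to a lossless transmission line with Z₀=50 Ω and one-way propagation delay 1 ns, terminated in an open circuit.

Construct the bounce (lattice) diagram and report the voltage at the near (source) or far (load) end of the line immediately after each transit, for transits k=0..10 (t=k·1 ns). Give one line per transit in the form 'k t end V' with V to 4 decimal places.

Γ_L=1.000000, Γ_S=-1.000000; launch V₁=5·50/50=5.000000
k=0 src: V=5.0000
k=1 load: inc=5.000000, refl=5.000000·1.000000=5.0000; V=0.000000+5.000000+5.000000=10.0000
k=2 src: inc=5.000000, refl=5.000000·-1.000000=-5.0000; V=5.000000+5.000000+-5.000000=5.0000
k=3 load: inc=-5.000000, refl=-5.000000·1.000000=-5.0000; V=10.000000+-5.000000+-5.000000=0.0000
k=4 src: inc=-5.000000, refl=-5.000000·-1.000000=5.0000; V=5.000000+-5.000000+5.000000=5.0000
k=5 load: inc=5.000000, refl=5.000000·1.000000=5.0000; V=0.000000+5.000000+5.000000=10.0000
k=6 src: inc=5.000000, refl=5.000000·-1.000000=-5.0000; V=5.000000+5.000000+-5.000000=5.0000
k=7 load: inc=-5.000000, refl=-5.000000·1.000000=-5.0000; V=10.000000+-5.000000+-5.000000=0.0000
k=8 src: inc=-5.000000, refl=-5.000000·-1.000000=5.0000; V=5.000000+-5.000000+5.000000=5.0000
k=9 load: inc=5.000000, refl=5.000000·1.000000=5.0000; V=0.000000+5.000000+5.000000=10.0000
k=10 src: inc=5.000000, refl=5.000000·-1.000000=-5.0000; V=5.000000+5.000000+-5.000000=5.0000

0 0 source 5.0000
1 1 load 10.0000
2 2 source 5.0000
3 3 load 0.0000
4 4 source 5.0000
5 5 load 10.0000
6 6 source 5.0000
7 7 load 0.0000
8 8 source 5.0000
9 9 load 10.0000
10 10 source 5.0000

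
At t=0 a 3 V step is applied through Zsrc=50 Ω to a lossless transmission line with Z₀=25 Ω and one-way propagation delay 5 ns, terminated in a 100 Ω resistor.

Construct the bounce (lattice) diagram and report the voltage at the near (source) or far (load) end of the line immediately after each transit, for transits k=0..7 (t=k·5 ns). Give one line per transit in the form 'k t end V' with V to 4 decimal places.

Γ_L=0.600000, Γ_S=0.333333; launch V₁=3·25/75=1.000000
k=0 src: V=1.0000
k=1 load: inc=1.000000, refl=1.000000·0.600000=0.6000; V=0.000000+1.000000+0.600000=1.6000
k=2 src: inc=0.600000, refl=0.600000·0.333333=0.2000; V=1.000000+0.600000+0.200000=1.8000
k=3 load: inc=0.200000, refl=0.200000·0.600000=0.1200; V=1.600000+0.200000+0.120000=1.9200
k=4 src: inc=0.120000, refl=0.120000·0.333333=0.0400; V=1.800000+0.120000+0.040000=1.9600
k=5 load: inc=0.040000, refl=0.040000·0.600000=0.0240; V=1.920000+0.040000+0.024000=1.9840
k=6 src: inc=0.024000, refl=0.024000·0.333333=0.0080; V=1.960000+0.024000+0.008000=1.9920
k=7 load: inc=0.008000, refl=0.008000·0.600000=0.0048; V=1.984000+0.008000+0.004800=1.9968

0 0 source 1.0000
1 5 load 1.6000
2 10 source 1.8000
3 15 load 1.9200
4 20 source 1.9600
5 25 load 1.9840
6 30 source 1.9920
7 35 load 1.9968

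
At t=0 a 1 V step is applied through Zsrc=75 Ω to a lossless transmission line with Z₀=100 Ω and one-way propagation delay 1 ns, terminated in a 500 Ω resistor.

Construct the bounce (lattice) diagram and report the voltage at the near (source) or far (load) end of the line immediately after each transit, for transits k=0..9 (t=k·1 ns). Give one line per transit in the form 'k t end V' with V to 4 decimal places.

Γ_L=0.666667, Γ_S=-0.142857; launch V₁=1·100/175=0.571429
k=0 src: V=0.5714
k=1 load: inc=0.571429, refl=0.571429·0.666667=0.3810; V=0.000000+0.571429+0.380952=0.9524
k=2 src: inc=0.380952, refl=0.380952·-0.142857=-0.0544; V=0.571429+0.380952+-0.054422=0.8980
k=3 load: inc=-0.054422, refl=-0.054422·0.666667=-0.0363; V=0.952381+-0.054422+-0.036281=0.8617
k=4 src: inc=-0.036281, refl=-0.036281·-0.142857=0.0052; V=0.897959+-0.036281+0.005183=0.8669
k=5 load: inc=0.005183, refl=0.005183·0.666667=0.0035; V=0.861678+0.005183+0.003455=0.8703
k=6 src: inc=0.003455, refl=0.003455·-0.142857=-0.0005; V=0.866861+0.003455+-0.000494=0.8698
k=7 load: inc=-0.000494, refl=-0.000494·0.666667=-0.0003; V=0.870316+-0.000494+-0.000329=0.8695
k=8 src: inc=-0.000329, refl=-0.000329·-0.142857=0.0000; V=0.869823+-0.000329+0.000047=0.8695
k=9 load: inc=0.000047, refl=0.000047·0.666667=0.0000; V=0.869494+0.000047+0.000031=0.8696

0 0 source 0.5714
1 1 load 0.9524
2 2 source 0.8980
3 3 load 0.8617
4 4 source 0.8669
5 5 load 0.8703
6 6 source 0.8698
7 7 load 0.8695
8 8 source 0.8695
9 9 load 0.8696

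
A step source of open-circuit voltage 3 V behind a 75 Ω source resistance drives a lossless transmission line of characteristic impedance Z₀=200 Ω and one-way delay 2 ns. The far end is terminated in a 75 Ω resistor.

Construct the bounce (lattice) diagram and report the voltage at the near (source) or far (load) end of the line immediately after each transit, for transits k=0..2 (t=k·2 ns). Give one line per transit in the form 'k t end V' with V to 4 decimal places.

Γ_L=-0.454545, Γ_S=-0.454545; launch V₁=3·200/275=2.181818
k=0 src: V=2.1818
k=1 load: inc=2.181818, refl=2.181818·-0.454545=-0.9917; V=0.000000+2.181818+-0.991736=1.1901
k=2 src: inc=-0.991736, refl=-0.991736·-0.454545=0.4508; V=2.181818+-0.991736+0.450789=1.6409

0 0 source 2.1818
1 2 load 1.1901
2 4 source 1.6409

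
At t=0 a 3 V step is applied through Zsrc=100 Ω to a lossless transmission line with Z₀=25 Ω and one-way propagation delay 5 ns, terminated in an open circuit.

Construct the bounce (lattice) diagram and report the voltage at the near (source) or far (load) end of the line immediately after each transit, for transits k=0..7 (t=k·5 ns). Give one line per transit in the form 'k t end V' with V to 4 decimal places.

Γ_L=1.000000, Γ_S=0.600000; launch V₁=3·25/125=0.600000
k=0 src: V=0.6000
k=1 load: inc=0.600000, refl=0.600000·1.000000=0.6000; V=0.000000+0.600000+0.600000=1.2000
k=2 src: inc=0.600000, refl=0.600000·0.600000=0.3600; V=0.600000+0.600000+0.360000=1.5600
k=3 load: inc=0.360000, refl=0.360000·1.000000=0.3600; V=1.200000+0.360000+0.360000=1.9200
k=4 src: inc=0.360000, refl=0.360000·0.600000=0.2160; V=1.560000+0.360000+0.216000=2.1360
k=5 load: inc=0.216000, refl=0.216000·1.000000=0.2160; V=1.920000+0.216000+0.216000=2.3520
k=6 src: inc=0.216000, refl=0.216000·0.600000=0.1296; V=2.136000+0.216000+0.129600=2.4816
k=7 load: inc=0.129600, refl=0.129600·1.000000=0.1296; V=2.352000+0.129600+0.129600=2.6112

0 0 source 0.6000
1 5 load 1.2000
2 10 source 1.5600
3 15 load 1.9200
4 20 source 2.1360
5 25 load 2.3520
6 30 source 2.4816
7 35 load 2.6112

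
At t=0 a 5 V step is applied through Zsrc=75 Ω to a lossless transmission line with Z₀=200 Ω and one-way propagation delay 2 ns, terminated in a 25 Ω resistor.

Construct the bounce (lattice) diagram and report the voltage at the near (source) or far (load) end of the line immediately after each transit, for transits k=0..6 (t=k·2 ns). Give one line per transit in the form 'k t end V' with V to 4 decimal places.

0 0 source 3.6364
1 2 load 0.8081
2 4 source 2.0937
3 6 load 1.0938
4 8 source 1.5483
5 10 load 1.1948
6 12 source 1.3554

Γ_L=-0.777778, Γ_S=-0.454545; launch V₁=5·200/275=3.636364
k=0 src: V=3.6364
k=1 load: inc=3.636364, refl=3.636364·-0.777778=-2.8283; V=0.000000+3.636364+-2.828283=0.8081
k=2 src: inc=-2.828283, refl=-2.828283·-0.454545=1.2856; V=3.636364+-2.828283+1.285583=2.0937
k=3 load: inc=1.285583, refl=1.285583·-0.777778=-0.9999; V=0.808081+1.285583+-0.999898=1.0938
k=4 src: inc=-0.999898, refl=-0.999898·-0.454545=0.4545; V=2.093664+-0.999898+0.454499=1.5483
k=5 load: inc=0.454499, refl=0.454499·-0.777778=-0.3535; V=1.093766+0.454499+-0.353499=1.1948
k=6 src: inc=-0.353499, refl=-0.353499·-0.454545=0.1607; V=1.548265+-0.353499+0.160681=1.3554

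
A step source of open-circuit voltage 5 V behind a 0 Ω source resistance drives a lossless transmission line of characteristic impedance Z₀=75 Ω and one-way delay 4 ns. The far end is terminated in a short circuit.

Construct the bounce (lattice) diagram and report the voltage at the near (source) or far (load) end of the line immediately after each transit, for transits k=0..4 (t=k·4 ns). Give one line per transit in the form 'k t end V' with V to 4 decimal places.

0 0 source 5.0000
1 4 load 0.0000
2 8 source 5.0000
3 12 load 0.0000
4 16 source 5.0000

Γ_L=-1.000000, Γ_S=-1.000000; launch V₁=5·75/75=5.000000
k=0 src: V=5.0000
k=1 load: inc=5.000000, refl=5.000000·-1.000000=-5.0000; V=0.000000+5.000000+-5.000000=0.0000
k=2 src: inc=-5.000000, refl=-5.000000·-1.000000=5.0000; V=5.000000+-5.000000+5.000000=5.0000
k=3 load: inc=5.000000, refl=5.000000·-1.000000=-5.0000; V=0.000000+5.000000+-5.000000=0.0000
k=4 src: inc=-5.000000, refl=-5.000000·-1.000000=5.0000; V=5.000000+-5.000000+5.000000=5.0000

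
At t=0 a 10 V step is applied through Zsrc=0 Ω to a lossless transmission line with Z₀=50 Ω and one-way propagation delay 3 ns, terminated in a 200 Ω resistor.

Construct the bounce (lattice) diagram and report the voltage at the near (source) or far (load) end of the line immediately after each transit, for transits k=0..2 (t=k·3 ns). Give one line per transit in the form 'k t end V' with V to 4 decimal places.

Γ_L=0.600000, Γ_S=-1.000000; launch V₁=10·50/50=10.000000
k=0 src: V=10.0000
k=1 load: inc=10.000000, refl=10.000000·0.600000=6.0000; V=0.000000+10.000000+6.000000=16.0000
k=2 src: inc=6.000000, refl=6.000000·-1.000000=-6.0000; V=10.000000+6.000000+-6.000000=10.0000

0 0 source 10.0000
1 3 load 16.0000
2 6 source 10.0000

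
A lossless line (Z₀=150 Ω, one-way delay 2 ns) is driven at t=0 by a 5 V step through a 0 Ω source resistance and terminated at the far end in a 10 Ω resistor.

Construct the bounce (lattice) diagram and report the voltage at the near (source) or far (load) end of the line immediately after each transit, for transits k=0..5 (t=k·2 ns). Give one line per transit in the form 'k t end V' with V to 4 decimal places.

0 0 source 5.0000
1 2 load 0.6250
2 4 source 5.0000
3 6 load 1.1719
4 8 source 5.0000
5 10 load 1.6504

Γ_L=-0.875000, Γ_S=-1.000000; launch V₁=5·150/150=5.000000
k=0 src: V=5.0000
k=1 load: inc=5.000000, refl=5.000000·-0.875000=-4.3750; V=0.000000+5.000000+-4.375000=0.6250
k=2 src: inc=-4.375000, refl=-4.375000·-1.000000=4.3750; V=5.000000+-4.375000+4.375000=5.0000
k=3 load: inc=4.375000, refl=4.375000·-0.875000=-3.8281; V=0.625000+4.375000+-3.828125=1.1719
k=4 src: inc=-3.828125, refl=-3.828125·-1.000000=3.8281; V=5.000000+-3.828125+3.828125=5.0000
k=5 load: inc=3.828125, refl=3.828125·-0.875000=-3.3496; V=1.171875+3.828125+-3.349609=1.6504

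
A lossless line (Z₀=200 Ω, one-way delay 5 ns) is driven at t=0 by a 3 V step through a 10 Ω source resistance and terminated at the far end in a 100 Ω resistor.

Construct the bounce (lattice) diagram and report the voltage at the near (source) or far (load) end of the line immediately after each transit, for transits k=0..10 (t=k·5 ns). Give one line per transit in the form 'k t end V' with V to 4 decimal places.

0 0 source 2.8571
1 5 load 1.9048
2 10 source 2.7664
3 15 load 2.4792
4 20 source 2.7391
5 25 load 2.6525
6 30 source 2.7308
7 35 load 2.7047
8 40 source 2.7283
9 45 load 2.7205
10 50 source 2.7276

Γ_L=-0.333333, Γ_S=-0.904762; launch V₁=3·200/210=2.857143
k=0 src: V=2.8571
k=1 load: inc=2.857143, refl=2.857143·-0.333333=-0.9524; V=0.000000+2.857143+-0.952381=1.9048
k=2 src: inc=-0.952381, refl=-0.952381·-0.904762=0.8617; V=2.857143+-0.952381+0.861678=2.7664
k=3 load: inc=0.861678, refl=0.861678·-0.333333=-0.2872; V=1.904762+0.861678+-0.287226=2.4792
k=4 src: inc=-0.287226, refl=-0.287226·-0.904762=0.2599; V=2.766440+-0.287226+0.259871=2.7391
k=5 load: inc=0.259871, refl=0.259871·-0.333333=-0.0866; V=2.479214+0.259871+-0.086624=2.6525
k=6 src: inc=-0.086624, refl=-0.086624·-0.904762=0.0784; V=2.739085+-0.086624+0.078374=2.7308
k=7 load: inc=0.078374, refl=0.078374·-0.333333=-0.0261; V=2.652461+0.078374+-0.026125=2.7047
k=8 src: inc=-0.026125, refl=-0.026125·-0.904762=0.0236; V=2.730835+-0.026125+0.023637=2.7283
k=9 load: inc=0.023637, refl=0.023637·-0.333333=-0.0079; V=2.704711+0.023637+-0.007879=2.7205
k=10 src: inc=-0.007879, refl=-0.007879·-0.904762=0.0071; V=2.728347+-0.007879+0.007128=2.7276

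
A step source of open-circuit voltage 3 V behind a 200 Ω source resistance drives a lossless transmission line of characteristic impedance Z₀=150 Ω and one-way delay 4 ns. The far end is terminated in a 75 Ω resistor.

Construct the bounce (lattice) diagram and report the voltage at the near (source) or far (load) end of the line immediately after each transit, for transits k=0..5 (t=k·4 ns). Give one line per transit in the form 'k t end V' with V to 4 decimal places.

0 0 source 1.2857
1 4 load 0.8571
2 8 source 0.7959
3 12 load 0.8163
4 16 source 0.8192
5 20 load 0.8183

Γ_L=-0.333333, Γ_S=0.142857; launch V₁=3·150/350=1.285714
k=0 src: V=1.2857
k=1 load: inc=1.285714, refl=1.285714·-0.333333=-0.4286; V=0.000000+1.285714+-0.428571=0.8571
k=2 src: inc=-0.428571, refl=-0.428571·0.142857=-0.0612; V=1.285714+-0.428571+-0.061224=0.7959
k=3 load: inc=-0.061224, refl=-0.061224·-0.333333=0.0204; V=0.857143+-0.061224+0.020408=0.8163
k=4 src: inc=0.020408, refl=0.020408·0.142857=0.0029; V=0.795918+0.020408+0.002915=0.8192
k=5 load: inc=0.002915, refl=0.002915·-0.333333=-0.0010; V=0.816327+0.002915+-0.000972=0.8183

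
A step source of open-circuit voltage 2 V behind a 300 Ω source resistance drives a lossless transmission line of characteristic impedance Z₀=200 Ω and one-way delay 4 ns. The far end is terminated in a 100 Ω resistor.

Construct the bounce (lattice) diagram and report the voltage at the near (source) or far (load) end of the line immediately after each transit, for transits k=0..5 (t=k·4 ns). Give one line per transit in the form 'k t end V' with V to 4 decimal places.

Γ_L=-0.333333, Γ_S=0.200000; launch V₁=2·200/500=0.800000
k=0 src: V=0.8000
k=1 load: inc=0.800000, refl=0.800000·-0.333333=-0.2667; V=0.000000+0.800000+-0.266667=0.5333
k=2 src: inc=-0.266667, refl=-0.266667·0.200000=-0.0533; V=0.800000+-0.266667+-0.053333=0.4800
k=3 load: inc=-0.053333, refl=-0.053333·-0.333333=0.0178; V=0.533333+-0.053333+0.017778=0.4978
k=4 src: inc=0.017778, refl=0.017778·0.200000=0.0036; V=0.480000+0.017778+0.003556=0.5013
k=5 load: inc=0.003556, refl=0.003556·-0.333333=-0.0012; V=0.497778+0.003556+-0.001185=0.5001

0 0 source 0.8000
1 4 load 0.5333
2 8 source 0.4800
3 12 load 0.4978
4 16 source 0.5013
5 20 load 0.5001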